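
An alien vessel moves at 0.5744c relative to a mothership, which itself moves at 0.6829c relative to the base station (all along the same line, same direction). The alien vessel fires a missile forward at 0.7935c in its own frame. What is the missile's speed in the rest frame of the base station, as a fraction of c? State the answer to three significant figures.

First combine the missile and alien vessel (S''→S'): u₁ = (0.7935 + 0.5744)/(1 + 0.7935×0.5744) = 1.3679/1.4557864 = 0.93963.
Then combine with the mothership (S'→S): u = (0.93963 + 0.6829)/(1 + 0.93963×0.6829) = 1.62253/1.641673327 = 0.98834.

0.988c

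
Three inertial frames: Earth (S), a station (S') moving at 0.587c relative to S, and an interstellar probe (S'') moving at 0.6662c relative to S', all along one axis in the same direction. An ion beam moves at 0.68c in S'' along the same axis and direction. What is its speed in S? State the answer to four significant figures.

0.9803c

Compose velocities in two stages. Stage 1 (into S'): u₁ = (0.68+0.6662)/(1+0.68×0.6662) = 0.92649.
Stage 2 (into S): u = (0.92649+0.587)/(1+0.92649×0.587) = 0.98034, so the speed is 0.9803c.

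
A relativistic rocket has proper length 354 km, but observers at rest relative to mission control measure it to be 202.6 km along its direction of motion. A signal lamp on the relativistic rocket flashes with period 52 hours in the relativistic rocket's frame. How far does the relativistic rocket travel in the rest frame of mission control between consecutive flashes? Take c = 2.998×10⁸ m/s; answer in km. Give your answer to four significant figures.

Length contraction gives γ = L₀/L = 354/202.6 = 1.74729.
β = √(1 − 1/γ²) = 0.82003. Lab-frame period = γτ = 1.74729×52 hours = 90.859 hours. Distance = βc × γτ = 0.82003 × 2.998×10⁸ m/s × 327092.4 s = 8.0414×10^13 m = 8.041×10^10 km.

8.041×10^10 km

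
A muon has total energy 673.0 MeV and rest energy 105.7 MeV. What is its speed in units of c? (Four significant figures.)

Total energy E = γmc² gives γ = 673.0/105.7 = 6.3671.
Hence β = √(1 − 1/γ²) = √(1 − 0.024667) = √0.975333 = 0.9876.

0.9876c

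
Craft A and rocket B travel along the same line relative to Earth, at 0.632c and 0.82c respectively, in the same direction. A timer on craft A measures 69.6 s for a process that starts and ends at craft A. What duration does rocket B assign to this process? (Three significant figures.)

75.6 s

The velocity of craft A relative to rocket B is (0.632 − 0.82)c / (1 − 0.632×0.82) = −0.39024c; relative speed 0.39024c.
At |u| = 0.39024c, γ = (1 − 0.152287)^(−1/2) = 1.0861.
Craft A's interval is proper; time dilation gives Δt_B = γΔτ = 1.0861 × 69.6 s = 75.6 s.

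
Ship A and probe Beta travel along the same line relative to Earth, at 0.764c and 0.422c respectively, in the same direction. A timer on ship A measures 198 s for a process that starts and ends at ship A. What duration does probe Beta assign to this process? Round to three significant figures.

Speed of ship A in probe Beta's frame: u = (v_A − v_B)/(1 − v_A v_B/c²) = (0.764 − 0.422)/(1 − 0.764×0.422) = 0.342/0.677592 = 0.50473; |u| = 0.50473c.
γ for this relative speed: γ = 1/√(1 − 0.254752) = 1.1584.
The clock on ship A records proper time, so probe Beta measures Δt = γΔτ = 1.1584 × 198 = 229 s.

229 s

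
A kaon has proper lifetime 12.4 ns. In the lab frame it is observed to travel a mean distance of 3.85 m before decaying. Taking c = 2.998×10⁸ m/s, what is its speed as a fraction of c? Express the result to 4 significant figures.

Lab distance = (lab lifetime)·v = γτ·βc, so βγ = d/(cτ) = 3.850/(2.998×10⁸ × 1.240×10^-8) = 1.0356.
With βγ = 1.0356: γ² = 1 + (βγ)² = 2.07247, and β = (βγ)/γ = 1.0356/1.43961 = 0.7194.

0.7194c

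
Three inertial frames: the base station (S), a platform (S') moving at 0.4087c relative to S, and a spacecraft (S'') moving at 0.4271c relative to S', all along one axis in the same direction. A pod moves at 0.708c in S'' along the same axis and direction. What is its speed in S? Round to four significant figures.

First combine the pod and spacecraft (S''→S'): u₁ = (0.708 + 0.4271)/(1 + 0.708×0.4271) = 1.1351/1.3023868 = 0.87155.
Then combine with the platform (S'→S): u = (0.87155 + 0.4087)/(1 + 0.87155×0.4087) = 1.28025/1.356202485 = 0.944.

0.9440c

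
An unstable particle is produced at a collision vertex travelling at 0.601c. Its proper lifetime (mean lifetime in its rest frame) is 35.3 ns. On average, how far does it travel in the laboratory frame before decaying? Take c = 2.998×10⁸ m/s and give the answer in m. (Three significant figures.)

7.96 m

With β = 0.601, γ = 1/√(1 − 0.601²) = 1/√0.638799 = 1.2512.
Lab-frame lifetime: Δt = γτ = 1.2512 × 35.3 ns = 44.167 ns.
Distance: d = vΔt = 0.601 × 2.998×10⁸ m/s × 4.4167×10^-8 s = 7.96 m.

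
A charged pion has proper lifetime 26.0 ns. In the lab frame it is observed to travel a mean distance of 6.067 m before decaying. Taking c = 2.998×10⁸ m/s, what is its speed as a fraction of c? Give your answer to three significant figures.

0.614c

Let x = d/(cτ) = 6.067 m / (2.998×10⁸ m/s × 2.600×10^-8 s) = 0.77834. Since d = βγcτ, x = βγ = β/√(1−β²).
Solving: β² = x²/(1+x²) = 0.605813/1.605813 = 0.377262, so β = 0.614.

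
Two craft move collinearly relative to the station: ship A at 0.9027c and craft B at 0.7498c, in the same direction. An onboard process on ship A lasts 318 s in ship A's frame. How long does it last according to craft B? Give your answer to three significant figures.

361 s

The velocity of ship A relative to craft B is (0.9027 − 0.7498)c / (1 − 0.9027×0.7498) = 0.47315c; relative speed 0.47315c.
γ for this relative speed: γ = 1/√(1 − 0.223871) = 1.1351.
The clock on ship A records proper time, so craft B measures Δt = γΔτ = 1.1351 × 318 = 361 s.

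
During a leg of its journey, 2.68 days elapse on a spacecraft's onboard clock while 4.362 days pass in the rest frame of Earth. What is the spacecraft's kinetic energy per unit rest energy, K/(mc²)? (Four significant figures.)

γ = Δt/Δτ = 4.362/2.68 = 1.62761.
Since K = (γ−1)mc², K/(mc²) = 1.62761 − 1 = 0.6276.

0.6276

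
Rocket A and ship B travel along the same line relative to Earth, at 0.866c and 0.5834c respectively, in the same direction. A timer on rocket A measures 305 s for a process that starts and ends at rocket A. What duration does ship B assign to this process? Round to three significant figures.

Speed of rocket A in ship B's frame: u = (v_A − v_B)/(1 − v_A v_B/c²) = (0.866 − 0.5834)/(1 − 0.866×0.5834) = 0.2826/0.4947756 = 0.57117; |u| = 0.57117c.
γ for this relative speed: γ = 1/√(1 − 0.326235) = 1.2183.
Rocket A's interval is proper; time dilation gives Δt_B = γΔτ = 1.2183 × 305 s = 372 s.

372 s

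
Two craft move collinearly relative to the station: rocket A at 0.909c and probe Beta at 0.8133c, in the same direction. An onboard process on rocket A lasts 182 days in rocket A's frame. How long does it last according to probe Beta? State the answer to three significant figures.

196 days

Transform rocket A's velocity into probe Beta's frame: (0.909 − 0.8133)/(1 − 0.909·0.8133) = 0.0957/0.2607103, so the relative speed is 0.36707c.
At |u| = 0.36707c, γ = (1 − 0.13474)^(−1/2) = 1.075.
The clock on rocket A records proper time, so probe Beta measures Δt = γΔτ = 1.075 × 182 = 196 days.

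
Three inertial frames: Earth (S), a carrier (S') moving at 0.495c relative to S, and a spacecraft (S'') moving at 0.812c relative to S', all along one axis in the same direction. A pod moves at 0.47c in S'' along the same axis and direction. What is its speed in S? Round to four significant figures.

First combine the pod and spacecraft (S''→S'): u₁ = (0.47 + 0.812)/(1 + 0.47×0.812) = 1.282/1.38164 = 0.92788.
Then combine with the carrier (S'→S): u = (0.92788 + 0.495)/(1 + 0.92788×0.495) = 1.42288/1.4593006 = 0.97504.

0.9750c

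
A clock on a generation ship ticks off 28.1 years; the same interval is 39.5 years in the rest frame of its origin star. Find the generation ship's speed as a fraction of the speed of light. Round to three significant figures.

γ = Δt/Δτ = 39.5/28.1 = 1.4057.
β = √(1 − 1/γ²) = √(1 − 0.506075) = √0.493925 = 0.703.

0.703c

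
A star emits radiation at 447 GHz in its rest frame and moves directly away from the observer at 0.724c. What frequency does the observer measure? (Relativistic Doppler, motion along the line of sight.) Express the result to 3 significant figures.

179 GHz

Relativistic Doppler (source moving away): f_obs = f_src · √((1−β)/(1+β)).
With β = 0.724: factor = √(0.276/1.724) = 0.40012.
f_obs = 447 × 0.40012 = 179 GHz.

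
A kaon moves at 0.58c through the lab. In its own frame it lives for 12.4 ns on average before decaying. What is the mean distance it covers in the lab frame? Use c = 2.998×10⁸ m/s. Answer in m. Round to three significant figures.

2.65 m

γ = 1/√(1 − β²) = 1/√(1 − 0.3364) = 1/√0.6636 = 1/0.814616 = 1.2276.
Lab-frame lifetime: Δt = γτ = 1.2276 × 12.4 ns = 15.222 ns.
Distance: d = vΔt = 0.58 × 2.998×10⁸ m/s × 1.5222×10^-8 s = 2.65 m.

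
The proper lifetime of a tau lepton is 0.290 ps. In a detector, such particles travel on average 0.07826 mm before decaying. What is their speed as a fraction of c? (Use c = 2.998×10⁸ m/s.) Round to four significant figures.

Lab distance = (lab lifetime)·v = γτ·βc, so βγ = d/(cτ) = 7.826×10^-5/(2.998×10⁸ × 2.900×10^-13) = 0.90014.
With βγ = 0.90014: γ² = 1 + (βγ)² = 1.810252, and β = (βγ)/γ = 0.90014/1.34546 = 0.6690.

0.6690c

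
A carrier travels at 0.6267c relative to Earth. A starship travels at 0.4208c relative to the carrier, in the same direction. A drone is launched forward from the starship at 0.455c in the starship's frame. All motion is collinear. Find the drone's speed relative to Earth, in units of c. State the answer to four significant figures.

0.9323c

Compose velocities in two stages. Stage 1 (into S'): u₁ = (0.455+0.4208)/(1+0.455×0.4208) = 0.73506.
Stage 2 (into S): u = (0.73506+0.6267)/(1+0.73506×0.6267) = 0.93229, so the speed is 0.9323c.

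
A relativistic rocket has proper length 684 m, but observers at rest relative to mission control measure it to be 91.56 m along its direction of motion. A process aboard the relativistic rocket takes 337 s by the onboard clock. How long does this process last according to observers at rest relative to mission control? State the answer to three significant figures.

2520 s

γ = L₀/L = 684/91.56 = 7.47051.
The same γ dilates the second interval: 7.47051 × 337 s = 2520 s.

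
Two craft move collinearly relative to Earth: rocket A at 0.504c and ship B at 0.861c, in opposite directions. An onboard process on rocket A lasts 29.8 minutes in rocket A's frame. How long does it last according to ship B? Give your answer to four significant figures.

97.28 minutes

Transform rocket A's velocity into ship B's frame: (0.504 + 0.861)/(1 + 0.504·0.861) = 1.365/1.433944, so the relative speed is 0.95192c.
At |u| = 0.95192c, γ = (1 − 0.906152)^(−1/2) = 3.2643.
Rocket A's interval is proper; time dilation gives Δt_B = γΔτ = 3.2643 × 29.8 minutes = 97.28 minutes.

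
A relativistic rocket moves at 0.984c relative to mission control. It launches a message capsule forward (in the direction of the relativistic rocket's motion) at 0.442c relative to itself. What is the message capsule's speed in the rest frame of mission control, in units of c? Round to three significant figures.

0.994c

Relativistic velocity addition: u = (u' + v)/(1 + u'v/c²), with u' = 0.442c and v = 0.984c.
Numerator: 0.442 + 0.984 = 1.426. Denominator: 1 + (0.442)(0.984) = 1.434928.
u = 1.426/1.434928 = 0.99378, so the speed is 0.994c.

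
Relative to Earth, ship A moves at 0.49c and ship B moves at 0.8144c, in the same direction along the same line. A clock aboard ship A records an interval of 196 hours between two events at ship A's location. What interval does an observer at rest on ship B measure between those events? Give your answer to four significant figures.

The velocity of ship A relative to ship B is (0.49 − 0.8144)c / (1 − 0.49×0.8144) = −0.53982c; relative speed 0.53982c.
γ for this relative speed: γ = 1/√(1 − 0.291406) = 1.188.
Ship A's interval is proper; time dilation gives Δt_B = γΔτ = 1.188 × 196 hours = 232.8 hours.

232.8 hours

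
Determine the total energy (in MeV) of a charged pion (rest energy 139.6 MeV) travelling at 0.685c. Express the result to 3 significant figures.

192 MeV

γ = 1/√(1 − β²) = 1/√(1 − 0.469225) = 1/√0.530775 = 1/0.728543 = 1.3726.
Total energy: E = γmc² = 1.3726 × 139.6 MeV = 192 MeV.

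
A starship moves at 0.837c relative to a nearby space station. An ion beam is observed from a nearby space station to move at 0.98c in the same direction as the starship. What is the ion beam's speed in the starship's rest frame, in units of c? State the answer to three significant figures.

0.796c

Transform to the starship's frame: u' = (u − v)/(1 − uv/c²).
u' = (0.98 − 0.837)/(1 − 0.98×0.837) = 0.143/0.17974 = 0.79559.
Speed in the starship's frame: 0.796c (in the same direction).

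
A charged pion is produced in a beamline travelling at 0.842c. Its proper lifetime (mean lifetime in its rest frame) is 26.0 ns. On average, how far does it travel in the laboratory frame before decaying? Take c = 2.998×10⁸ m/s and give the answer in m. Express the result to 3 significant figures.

Lorentz factor: γ = (1 − 0.708964)^(−1/2) = 1.8536.
Lab-frame lifetime: Δt = γτ = 1.8536 × 26.0 ns = 48.194 ns.
Distance: d = vΔt = 0.842 × 2.998×10⁸ m/s × 4.8194×10^-8 s = 12.2 m.

12.2 m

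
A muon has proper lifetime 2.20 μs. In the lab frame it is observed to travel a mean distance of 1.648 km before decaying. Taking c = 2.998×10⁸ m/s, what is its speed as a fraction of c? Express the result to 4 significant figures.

0.9284c

Lab distance = (lab lifetime)·v = γτ·βc, so βγ = d/(cτ) = 1648/(2.998×10⁸ × 2.200×10^-6) = 2.4986.
With βγ = 2.4986: γ² = 1 + (βγ)² = 7.243, and β = (βγ)/γ = 2.4986/2.69128 = 0.9284.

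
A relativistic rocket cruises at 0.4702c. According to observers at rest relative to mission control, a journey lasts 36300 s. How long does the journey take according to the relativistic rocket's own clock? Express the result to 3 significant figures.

32000 s

γ = 1/√(1 − β²) = 1/√(1 − 0.22108804) = 1/√0.77891196 = 1/0.88256 = 1.1331.
The relativistic rocket's clock runs slow as seen from mission control, so Δτ = Δt/γ = 36300/1.1331 = 32000 s.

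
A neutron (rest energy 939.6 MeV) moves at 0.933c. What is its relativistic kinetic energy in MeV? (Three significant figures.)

γ = 1/√(1 − β²) = 1/√(1 − 0.870489) = 1/√0.129511 = 2.7787.
Kinetic energy: K = (γ − 1)mc² = (2.7787 − 1) × 939.6 MeV = 1.7787 × 939.6 = 1670 MeV.

1670 MeV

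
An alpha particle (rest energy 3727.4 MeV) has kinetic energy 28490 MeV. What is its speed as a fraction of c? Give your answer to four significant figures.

K = (γ−1)mc², so γ = 1 + 28490/3727.4 = 8.6434.
Then v/c = √(1 − γ⁻²) = √(1 − 0.0133854) = √0.9866146 = 0.9933.

0.9933c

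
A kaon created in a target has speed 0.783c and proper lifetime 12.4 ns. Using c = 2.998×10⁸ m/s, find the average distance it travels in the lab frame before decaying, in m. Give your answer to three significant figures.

γ = 1/√(1 − β²) = 1/√(1 − 0.613089) = 1/√0.386911 = 1/0.622022 = 1.6077.
Lab-frame lifetime: Δt = γτ = 1.6077 × 12.4 ns = 19.935 ns.
Distance: d = vΔt = 0.783 × 2.998×10⁸ m/s × 1.9935×10^-8 s = 4.68 m.

4.68 m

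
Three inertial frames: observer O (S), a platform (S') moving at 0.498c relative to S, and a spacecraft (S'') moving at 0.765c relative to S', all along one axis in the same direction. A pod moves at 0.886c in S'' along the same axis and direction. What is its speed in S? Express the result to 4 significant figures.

Apply u = (u'+v)/(1+u'v) twice. Pod in the platform frame: (0.886+0.765)/(1+0.886·0.765) = 1.651/1.67779 = 0.98403c.
That velocity, transformed to the rest frame of observer O: (0.98403+0.498)/(1+0.98403·0.498) = 1.48203/1.49004694 = 0.99462c.

0.9946c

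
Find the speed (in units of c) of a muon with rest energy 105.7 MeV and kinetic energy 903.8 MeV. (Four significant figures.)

0.9945c

γ = 1 + K/(mc²) = 1 + 903.8/105.7 = 9.5506.
β = √(1 − 1/γ²) = √(1 − 0.0109632) = √0.9890368 = 0.9945.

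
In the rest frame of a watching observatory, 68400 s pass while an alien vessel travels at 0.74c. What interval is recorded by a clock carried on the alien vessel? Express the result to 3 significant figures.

With β = 0.74, γ = 1/√(1 − 0.74²) = 1/√0.4524 = 1.4868.
The alien vessel's clock runs slow as seen from a watching observatory, so Δτ = Δt/γ = 68400/1.4868 = 46000 s.

46000 s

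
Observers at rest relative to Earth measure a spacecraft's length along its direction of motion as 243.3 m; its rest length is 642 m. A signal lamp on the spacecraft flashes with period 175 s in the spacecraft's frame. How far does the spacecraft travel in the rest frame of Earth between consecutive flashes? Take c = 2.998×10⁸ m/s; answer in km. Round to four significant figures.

From L = L₀/γ: γ = 642/243.3 = 2.63872.
β = √(1 − 1/γ²) = 0.92541. Lab-frame period = γτ = 2.63872×175 s = 461.78 s. Distance = βc × γτ = 0.92541 × 2.998×10⁸ m/s × 461.78 s = 1.2812×10^11 m = 1.281×10^8 km.

1.281×10^8 km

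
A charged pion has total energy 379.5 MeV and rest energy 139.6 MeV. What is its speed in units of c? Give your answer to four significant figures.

0.9299c

γ = E/(mc²) = 379.5/139.6 = 2.7185.
β = √(1 − 1/γ²) = √(1 − 0.135314) = √0.864686 = 0.9299.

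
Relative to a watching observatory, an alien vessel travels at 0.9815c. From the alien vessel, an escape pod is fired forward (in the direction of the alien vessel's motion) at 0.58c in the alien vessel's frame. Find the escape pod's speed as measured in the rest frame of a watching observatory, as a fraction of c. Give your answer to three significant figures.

0.995c

In units of c, u = (u' + v)/(1 + u'v) with u' = 0.58 and v = 0.9815.
Numerator: 0.58 + 0.9815 = 1.5615. Denominator: 1 + (0.58)(0.9815) = 1.56927.
u = 1.5615/1.56927 = 0.99505, so the speed is 0.995c.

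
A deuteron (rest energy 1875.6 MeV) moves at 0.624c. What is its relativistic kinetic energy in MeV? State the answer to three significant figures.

525 MeV

With β = 0.624, γ = 1/√(1 − 0.624²) = 1/√0.610624 = 1.27971.
Kinetic energy: K = (γ − 1)mc² = (1.27971 − 1) × 1875.6 MeV = 0.27971 × 1875.6 = 525 MeV.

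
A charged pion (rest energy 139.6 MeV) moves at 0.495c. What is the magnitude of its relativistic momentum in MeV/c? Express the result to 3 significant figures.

79.5 MeV/c

With β = 0.495, γ = 1/√(1 − 0.495²) = 1/√0.754975 = 1.1509.
Momentum: p = γβ·mc = 1.1509 × 0.495 × 139.6 MeV/c = 79.5 MeV/c.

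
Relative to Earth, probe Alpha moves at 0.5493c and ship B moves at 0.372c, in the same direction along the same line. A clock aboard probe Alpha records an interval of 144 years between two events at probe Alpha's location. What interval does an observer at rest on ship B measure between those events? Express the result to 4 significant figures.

Transform probe Alpha's velocity into ship B's frame: (0.5493 − 0.372)/(1 − 0.5493·0.372) = 0.1773/0.7956604, so the relative speed is 0.22283c.
γ for this relative speed: γ = 1/√(1 − 0.0496532) = 1.0258.
The clock on probe Alpha records proper time, so ship B measures Δt = γΔτ = 1.0258 × 144 = 147.7 years.

147.7 years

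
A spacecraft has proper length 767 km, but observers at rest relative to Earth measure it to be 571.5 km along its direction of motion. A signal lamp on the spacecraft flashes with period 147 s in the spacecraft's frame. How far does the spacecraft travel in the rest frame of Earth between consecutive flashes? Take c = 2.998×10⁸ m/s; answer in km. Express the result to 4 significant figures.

From L = L₀/γ: γ = 767/571.5 = 1.34208.
β = √(1 − 1/γ²) = 0.66694. Lab-frame period = γτ = 1.34208×147 s = 197.29 s. Distance = βc × γτ = 0.66694 × 2.998×10⁸ m/s × 197.29 s = 3.9448×10^10 m = 3.945×10^7 km.

3.945×10^7 km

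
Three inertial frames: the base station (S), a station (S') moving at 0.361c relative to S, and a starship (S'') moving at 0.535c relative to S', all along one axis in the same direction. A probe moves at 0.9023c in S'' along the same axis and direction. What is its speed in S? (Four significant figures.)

Compose velocities in two stages. Stage 1 (into S'): u₁ = (0.9023+0.535)/(1+0.9023×0.535) = 0.96936.
Stage 2 (into S): u = (0.96936+0.361)/(1+0.96936×0.361) = 0.9855, so the speed is 0.9855c.

0.9855c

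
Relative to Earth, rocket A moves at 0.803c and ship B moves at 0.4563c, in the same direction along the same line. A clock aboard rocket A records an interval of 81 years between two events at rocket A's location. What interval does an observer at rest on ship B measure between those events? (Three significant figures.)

96.8 years

Transform rocket A's velocity into ship B's frame: (0.803 − 0.4563)/(1 − 0.803·0.4563) = 0.3467/0.6335911, so the relative speed is 0.5472c.
γ for this relative speed: γ = 1/√(1 − 0.299428) = 1.1947.
Rocket A's interval is proper; time dilation gives Δt_B = γΔτ = 1.1947 × 81 years = 96.8 years.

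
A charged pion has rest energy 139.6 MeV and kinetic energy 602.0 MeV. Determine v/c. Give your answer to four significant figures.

0.9821

K = (γ−1)mc², so γ = 1 + 602.0/139.6 = 5.3123.
Then v/c = √(1 − γ⁻²) = √(1 − 0.0354352) = √0.9645648 = 0.9821.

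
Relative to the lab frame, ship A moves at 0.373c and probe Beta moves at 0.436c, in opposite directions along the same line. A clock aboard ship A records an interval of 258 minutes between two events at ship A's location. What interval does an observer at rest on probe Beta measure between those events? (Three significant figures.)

359 minutes

Transform ship A's velocity into probe Beta's frame: (0.373 + 0.436)/(1 + 0.373·0.436) = 0.809/1.162628, so the relative speed is 0.69584c.
γ for this relative speed: γ = 1/√(1 − 0.484193) = 1.3924.
Ship A's interval is proper; time dilation gives Δt_B = γΔτ = 1.3924 × 258 minutes = 359 minutes.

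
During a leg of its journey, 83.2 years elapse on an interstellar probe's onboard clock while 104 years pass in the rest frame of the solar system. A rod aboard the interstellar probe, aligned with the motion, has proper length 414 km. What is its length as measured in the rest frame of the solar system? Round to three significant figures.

331 km

γ = Δt/Δτ = 104/83.2 = 1.25.
The rod contracts by the same γ: 414 km / 1.25 = 331 km.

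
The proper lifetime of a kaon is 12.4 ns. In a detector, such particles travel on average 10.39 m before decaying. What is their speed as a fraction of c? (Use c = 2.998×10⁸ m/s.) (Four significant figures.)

d = βγcτ ⇒ βγ = d/(cτ) = 10.39 m / (3.71752 m) = 2.7949.
β = (βγ)/√(1+(βγ)²) = 2.7949/√8.81147 = 0.9415.

0.9415c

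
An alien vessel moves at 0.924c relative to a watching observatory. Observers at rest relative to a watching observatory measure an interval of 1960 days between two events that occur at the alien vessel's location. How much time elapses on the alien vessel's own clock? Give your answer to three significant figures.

γ = 1/√(1 − β²) = 1/√(1 − 0.853776) = 1/√0.146224 = 1/0.382392 = 2.6151.
The moving clock records proper time: Δτ = Δt/γ = 1960/2.6151 = 749 days.

749 days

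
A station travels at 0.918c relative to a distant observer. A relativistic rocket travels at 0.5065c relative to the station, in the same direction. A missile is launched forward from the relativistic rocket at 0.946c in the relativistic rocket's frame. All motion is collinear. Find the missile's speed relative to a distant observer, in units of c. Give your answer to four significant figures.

0.9992c

Apply u = (u'+v)/(1+u'v) twice. Missile in the station frame: (0.946+0.5065)/(1+0.946·0.5065) = 1.4525/1.479149 = 0.98198c.
That velocity, transformed to the rest frame of a distant observer: (0.98198+0.918)/(1+0.98198·0.918) = 1.89998/1.90145764 = 0.99922c.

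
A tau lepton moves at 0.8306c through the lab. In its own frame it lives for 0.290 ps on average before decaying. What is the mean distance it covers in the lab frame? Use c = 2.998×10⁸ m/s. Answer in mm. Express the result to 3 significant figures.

β² = 0.68989636, so γ = 1/√0.31010364 = 1.7958.
Lab-frame lifetime: Δt = γτ = 1.7958 × 0.290 ps = 0.52078 ps.
Distance: d = vΔt = 0.8306 × 2.998×10⁸ m/s × 5.2078×10^-13 s = 1.30×10^-4 m = 0.130 mm.

0.130 mm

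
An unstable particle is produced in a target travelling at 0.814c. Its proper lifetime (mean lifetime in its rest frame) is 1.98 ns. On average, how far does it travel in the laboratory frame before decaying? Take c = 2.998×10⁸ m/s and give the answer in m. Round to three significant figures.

γ = 1/√(1 − β²) = 1/√(1 − 0.662596) = 1/√0.337404 = 1/0.580865 = 1.7216.
Lab-frame lifetime: Δt = γτ = 1.7216 × 1.98 ns = 3.4088 ns.
Distance: d = vΔt = 0.814 × 2.998×10⁸ m/s × 3.4088×10^-9 s = 0.832 m.

0.832 m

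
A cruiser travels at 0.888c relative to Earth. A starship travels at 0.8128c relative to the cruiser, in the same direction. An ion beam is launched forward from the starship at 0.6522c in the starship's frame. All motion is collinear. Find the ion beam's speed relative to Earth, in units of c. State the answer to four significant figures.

0.9974c

First combine the ion beam and starship (S''→S'): u₁ = (0.6522 + 0.8128)/(1 + 0.6522×0.8128) = 1.465/1.53010816 = 0.95745.
Then combine with the cruiser (S'→S): u = (0.95745 + 0.888)/(1 + 0.95745×0.888) = 1.84545/1.8502156 = 0.99742.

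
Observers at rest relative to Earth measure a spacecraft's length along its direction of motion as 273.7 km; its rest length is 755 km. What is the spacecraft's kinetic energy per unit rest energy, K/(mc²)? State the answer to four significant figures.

1.758

From L = L₀/γ: γ = 755/273.7 = 2.75849.
K/(mc²) = γ − 1 = 2.75849 − 1 = 1.758.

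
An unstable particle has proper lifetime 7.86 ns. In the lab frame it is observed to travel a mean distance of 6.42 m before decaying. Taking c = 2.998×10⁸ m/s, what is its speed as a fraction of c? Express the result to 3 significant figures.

Let x = d/(cτ) = 6.420 m / (2.998×10⁸ m/s × 7.860×10^-9 s) = 2.7245. Since d = βγcτ, x = βγ = β/√(1−β²).
Solving: β² = x²/(1+x²) = 7.4229/8.4229 = 0.881276, so β = 0.939.

0.939c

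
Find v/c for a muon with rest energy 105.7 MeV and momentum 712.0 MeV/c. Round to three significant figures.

βγ = pc/(mc²) = 712.0/105.7 = 6.736.
Since γ² = 1 + (βγ)² = 46.3737, γ = √46.3737 = 6.80982, and β = (βγ)/γ = 6.736/6.80982 = 0.989.

0.989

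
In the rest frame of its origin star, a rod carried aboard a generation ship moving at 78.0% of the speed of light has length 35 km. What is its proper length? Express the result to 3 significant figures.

55.9 km

γ = 1/√(1 − β²) = 1/√(1 − 0.6084) = 1/√0.3916 = 1/0.62578 = 1.598.
Proper length: L₀ = γ·L = 1.598 × 35 = 55.9 km.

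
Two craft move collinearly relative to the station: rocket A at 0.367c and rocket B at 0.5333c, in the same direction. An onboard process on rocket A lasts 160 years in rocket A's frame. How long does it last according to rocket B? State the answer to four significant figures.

Transform rocket A's velocity into rocket B's frame: (0.367 − 0.5333)/(1 − 0.367·0.5333) = −0.1663/0.8042789, so the relative speed is 0.20677c.
At |u| = 0.20677c, γ = (1 − 0.0427538)^(−1/2) = 1.0221.
The clock on rocket A records proper time, so rocket B measures Δt = γΔτ = 1.0221 × 160 = 163.5 years.

163.5 years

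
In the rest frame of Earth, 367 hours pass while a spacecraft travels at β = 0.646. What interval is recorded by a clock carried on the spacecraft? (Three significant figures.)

Lorentz factor: γ = (1 − 0.417316)^(−1/2) = 1.31.
The moving clock records proper time: Δτ = Δt/γ = 367/1.31 = 280 hours.

280 hours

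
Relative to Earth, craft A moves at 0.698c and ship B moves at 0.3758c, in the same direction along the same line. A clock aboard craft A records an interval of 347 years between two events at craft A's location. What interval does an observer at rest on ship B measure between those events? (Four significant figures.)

Speed of craft A in ship B's frame: u = (v_A − v_B)/(1 − v_A v_B/c²) = (0.698 − 0.3758)/(1 − 0.698×0.3758) = 0.3222/0.7376916 = 0.43677; |u| = 0.43677c.
At |u| = 0.43677c, γ = (1 − 0.190768)^(−1/2) = 1.1116.
The clock on craft A records proper time, so ship B measures Δt = γΔτ = 1.1116 × 347 = 385.7 years.

385.7 years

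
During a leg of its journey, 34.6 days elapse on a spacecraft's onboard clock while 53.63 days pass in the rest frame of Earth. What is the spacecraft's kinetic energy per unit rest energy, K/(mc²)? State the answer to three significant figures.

From Δt = γΔτ: γ = 53.63/34.6 = 1.55.
K/(mc²) = γ − 1 = 1.55 − 1 = 0.550.

0.550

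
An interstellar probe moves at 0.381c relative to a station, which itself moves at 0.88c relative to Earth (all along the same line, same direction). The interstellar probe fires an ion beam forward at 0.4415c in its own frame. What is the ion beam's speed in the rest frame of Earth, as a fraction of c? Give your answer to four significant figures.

0.9781c

Compose velocities in two stages. Stage 1 (into S'): u₁ = (0.4415+0.381)/(1+0.4415×0.381) = 0.70407.
Stage 2 (into S): u = (0.70407+0.88)/(1+0.70407×0.88) = 0.97807, so the speed is 0.9781c.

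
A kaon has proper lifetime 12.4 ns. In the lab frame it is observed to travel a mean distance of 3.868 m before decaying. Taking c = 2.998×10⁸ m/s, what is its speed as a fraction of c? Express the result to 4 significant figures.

d = βγcτ ⇒ βγ = d/(cτ) = 3.868 m / (3.71752 m) = 1.0405.
β = (βγ)/√(1+(βγ)²) = 1.0405/√2.08264 = 0.7210.

0.7210c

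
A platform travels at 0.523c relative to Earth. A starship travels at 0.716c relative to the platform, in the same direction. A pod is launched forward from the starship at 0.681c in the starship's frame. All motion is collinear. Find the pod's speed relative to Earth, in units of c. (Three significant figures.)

0.981c

Compose velocities in two stages. Stage 1 (into S'): u₁ = (0.681+0.716)/(1+0.681×0.716) = 0.9391.
Stage 2 (into S): u = (0.9391+0.523)/(1+0.9391×0.523) = 0.98052, so the speed is 0.981c.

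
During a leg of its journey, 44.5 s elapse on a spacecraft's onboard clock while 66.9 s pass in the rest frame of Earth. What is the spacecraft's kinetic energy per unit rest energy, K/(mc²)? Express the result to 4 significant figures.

From Δt = γΔτ: γ = 66.9/44.5 = 1.50337.
K/(mc²) = γ − 1 = 1.50337 − 1 = 0.5034.

0.5034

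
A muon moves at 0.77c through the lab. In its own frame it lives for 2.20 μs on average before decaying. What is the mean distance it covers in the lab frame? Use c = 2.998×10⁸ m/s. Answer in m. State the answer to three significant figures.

Lorentz factor: γ = (1 − 0.5929)^(−1/2) = 1.5673.
Lab-frame lifetime: Δt = γτ = 1.5673 × 2.20 μs = 3.4481 μs.
Distance: d = vΔt = 0.77 × 2.998×10⁸ m/s × 3.4481×10^-6 s = 796 m.

796 m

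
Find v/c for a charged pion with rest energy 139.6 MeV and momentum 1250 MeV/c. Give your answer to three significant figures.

βγ = pc/(mc²) = 1250/139.6 = 8.9542.
Since γ² = 1 + (βγ)² = 81.1777, γ = √81.1777 = 9.00987, and β = (βγ)/γ = 8.9542/9.00987 = 0.994.

0.994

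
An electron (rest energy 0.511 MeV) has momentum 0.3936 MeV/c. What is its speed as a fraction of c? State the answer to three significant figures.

0.610c

βγ = pc/(mc²) = 0.3936/0.511 = 0.77025.
Since γ² = 1 + (βγ)² = 1.593285, γ = √1.593285 = 1.26225, and β = (βγ)/γ = 0.77025/1.26225 = 0.610.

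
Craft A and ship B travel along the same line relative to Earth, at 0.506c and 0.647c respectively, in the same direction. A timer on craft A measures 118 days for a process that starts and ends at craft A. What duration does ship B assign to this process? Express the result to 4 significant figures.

The velocity of craft A relative to ship B is (0.506 − 0.647)c / (1 − 0.506×0.647) = −0.20963c; relative speed 0.20963c.
At |u| = 0.20963c, γ = (1 − 0.0439447)^(−1/2) = 1.0227.
Craft A's interval is proper; time dilation gives Δt_B = γΔτ = 1.0227 × 118 days = 120.7 days.

120.7 days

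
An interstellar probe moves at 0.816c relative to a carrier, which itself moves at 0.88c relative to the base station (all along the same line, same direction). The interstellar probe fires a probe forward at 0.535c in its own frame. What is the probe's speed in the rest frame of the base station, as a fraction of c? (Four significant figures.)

0.9961c

Compose velocities in two stages. Stage 1 (into S'): u₁ = (0.535+0.816)/(1+0.535×0.816) = 0.94044.
Stage 2 (into S): u = (0.94044+0.88)/(1+0.94044×0.88) = 0.99609, so the speed is 0.9961c.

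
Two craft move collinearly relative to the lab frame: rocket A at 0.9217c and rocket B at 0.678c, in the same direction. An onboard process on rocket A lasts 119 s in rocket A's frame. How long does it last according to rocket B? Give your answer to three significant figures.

The velocity of rocket A relative to rocket B is (0.9217 − 0.678)c / (1 − 0.9217×0.678) = 0.64972c; relative speed 0.64972c.
γ for this relative speed: γ = 1/√(1 − 0.422136) = 1.3155.
The clock on rocket A records proper time, so rocket B measures Δt = γΔτ = 1.3155 × 119 = 157 s.

157 s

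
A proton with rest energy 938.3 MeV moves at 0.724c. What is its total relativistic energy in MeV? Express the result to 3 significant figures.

1360 MeV

γ = 1/√(1 − β²) = 1/√(1 − 0.524176) = 1/√0.475824 = 1/0.6898 = 1.4497.
Total energy: E = γmc² = 1.4497 × 938.3 MeV = 1360 MeV.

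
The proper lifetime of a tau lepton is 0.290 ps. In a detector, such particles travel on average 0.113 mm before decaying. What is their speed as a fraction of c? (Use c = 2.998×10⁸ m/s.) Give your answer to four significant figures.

Let x = d/(cτ) = 1.130×10^-4 m / (2.998×10⁸ m/s × 2.900×10^-13 s) = 1.2997. Since d = βγcτ, x = βγ = β/√(1−β²).
Solving: β² = x²/(1+x²) = 1.68922/2.68922 = 0.628145, so β = 0.7926.

0.7926c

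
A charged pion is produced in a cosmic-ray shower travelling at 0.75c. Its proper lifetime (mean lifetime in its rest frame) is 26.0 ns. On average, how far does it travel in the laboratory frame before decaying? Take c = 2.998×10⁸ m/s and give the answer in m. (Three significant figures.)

8.84 m

γ = 1/√(1 − β²) = 1/√(1 − 0.5625) = 1/√0.4375 = 1/0.661438 = 1.5119.
Lab-frame lifetime: Δt = γτ = 1.5119 × 26.0 ns = 39.309 ns.
Distance: d = vΔt = 0.75 × 2.998×10⁸ m/s × 3.9309×10^-8 s = 8.84 m.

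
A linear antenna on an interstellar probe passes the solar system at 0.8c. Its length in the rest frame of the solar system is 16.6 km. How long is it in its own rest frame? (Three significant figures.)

27.7 km

γ = 1/√(1 − β²) = 1/√(1 − 0.64) = 1/√0.36 = 1/0.6 = 1.6667.
Proper length: L₀ = γ·L = 1.6667 × 16.6 = 27.7 km.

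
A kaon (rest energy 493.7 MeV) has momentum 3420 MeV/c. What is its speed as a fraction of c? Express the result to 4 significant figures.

0.9897c

pc/(mc²) = 3420/493.7 = 6.9273 = βγ = β/√(1−β²).
So β² = x²/(1 + x²) with x = 6.9273: x² = 47.9875, β² = 47.9875/48.9875 = 0.979587, β = 0.9897.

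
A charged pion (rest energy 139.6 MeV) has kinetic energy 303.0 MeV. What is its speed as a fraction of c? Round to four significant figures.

0.9490c

K = (γ−1)mc², so γ = 1 + 303.0/139.6 = 3.1705.
Then v/c = √(1 − γ⁻²) = √(1 − 0.099482) = √0.900518 = 0.9490.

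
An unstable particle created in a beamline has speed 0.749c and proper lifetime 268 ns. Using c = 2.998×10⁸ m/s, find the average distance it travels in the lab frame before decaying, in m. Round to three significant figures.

90.8 m

γ = 1/√(1 − β²) = 1/√(1 − 0.561001) = 1/√0.438999 = 1/0.66257 = 1.5093.
Lab-frame lifetime: Δt = γτ = 1.5093 × 268 ns = 404.49 ns.
Distance: d = vΔt = 0.749 × 2.998×10⁸ m/s × 4.0449×10^-7 s = 90.8 m.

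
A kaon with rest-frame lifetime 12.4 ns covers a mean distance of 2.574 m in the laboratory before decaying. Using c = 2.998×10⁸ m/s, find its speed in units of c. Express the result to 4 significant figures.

d = βγcτ ⇒ βγ = d/(cτ) = 2.574 m / (3.71752 m) = 0.6924.
β = (βγ)/√(1+(βγ)²) = 0.6924/√1.479418 = 0.5693.

0.5693c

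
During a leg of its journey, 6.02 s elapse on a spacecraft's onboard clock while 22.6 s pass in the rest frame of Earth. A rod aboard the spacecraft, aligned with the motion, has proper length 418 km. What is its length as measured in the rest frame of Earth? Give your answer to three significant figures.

γ = Δt/Δτ = 22.6/6.02 = 3.75415.
The rod contracts by the same γ: 418 km / 3.75415 = 111 km.

111 km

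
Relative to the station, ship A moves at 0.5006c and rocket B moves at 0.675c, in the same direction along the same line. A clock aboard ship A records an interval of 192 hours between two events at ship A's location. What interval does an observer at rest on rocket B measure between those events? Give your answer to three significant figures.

199 hours

The velocity of ship A relative to rocket B is (0.5006 − 0.675)c / (1 − 0.5006×0.675) = −0.26341c; relative speed 0.26341c.
At |u| = 0.26341c, γ = (1 − 0.0693848)^(−1/2) = 1.0366.
Ship A's interval is proper; time dilation gives Δt_B = γΔτ = 1.0366 × 192 hours = 199 hours.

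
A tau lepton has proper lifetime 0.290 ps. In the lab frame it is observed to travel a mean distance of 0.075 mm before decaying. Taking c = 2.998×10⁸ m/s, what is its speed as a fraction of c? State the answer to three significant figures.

0.653c

Lab distance = (lab lifetime)·v = γτ·βc, so βγ = d/(cτ) = 7.500×10^-5/(2.998×10⁸ × 2.900×10^-13) = 0.86264.
With βγ = 0.86264: γ² = 1 + (βγ)² = 1.744148, and β = (βγ)/γ = 0.86264/1.32066 = 0.653.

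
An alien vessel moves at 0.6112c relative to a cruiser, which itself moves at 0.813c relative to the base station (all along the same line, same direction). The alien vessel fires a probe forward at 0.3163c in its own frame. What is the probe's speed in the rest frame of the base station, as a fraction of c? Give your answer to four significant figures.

0.9745c

First combine the probe and alien vessel (S''→S'): u₁ = (0.3163 + 0.6112)/(1 + 0.3163×0.6112) = 0.9275/1.19332256 = 0.77724.
Then combine with the cruiser (S'→S): u = (0.77724 + 0.813)/(1 + 0.77724×0.813) = 1.59024/1.63189612 = 0.97447.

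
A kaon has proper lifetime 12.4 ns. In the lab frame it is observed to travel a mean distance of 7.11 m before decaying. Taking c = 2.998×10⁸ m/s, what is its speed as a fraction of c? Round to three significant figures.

d = βγcτ ⇒ βγ = d/(cτ) = 7.110 m / (3.71752 m) = 1.9126.
β = (βγ)/√(1+(βγ)²) = 1.9126/√4.65804 = 0.886.

0.886c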